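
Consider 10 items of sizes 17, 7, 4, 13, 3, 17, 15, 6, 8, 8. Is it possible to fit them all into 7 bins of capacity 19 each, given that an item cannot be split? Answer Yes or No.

A valid assignment using 6 bins:
  bin 1: 17 = 17
  bin 2: 17 = 17
  bin 3: 15 + 4 = 19
  bin 4: 13 + 6 = 19
  bin 5: 8 + 8 + 3 = 19
  bin 6: 7 = 7
That uses only 6 ≤ 7, so 7 bins are enough.

Yes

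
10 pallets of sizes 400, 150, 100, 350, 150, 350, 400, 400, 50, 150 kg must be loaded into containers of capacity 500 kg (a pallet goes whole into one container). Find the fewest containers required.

6

Total = 400 + 400 + 400 + 350 + 350 + 150 + 150 + 150 + 100 + 50 = 2500 kg.
Lower bound: ⌈2500/500⌉ = 5 containers.
A packing using 6 containers:
  container 1: 400 + 100 = 500
  container 2: 400 + 50 = 450
  container 3: 400 = 400
  container 4: 350 + 150 = 500
  container 5: 350 + 150 = 500
  container 6: 150 = 150
No arrangement into 5 containers stays within capacity, so 6 is optimal.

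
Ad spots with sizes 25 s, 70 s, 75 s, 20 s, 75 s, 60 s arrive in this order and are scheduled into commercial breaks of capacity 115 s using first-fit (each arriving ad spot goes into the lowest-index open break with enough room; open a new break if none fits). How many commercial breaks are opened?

  25 → break 1 (new)  [load 25/115]
  70 → break 1  [load 95/115]
  75 → break 2 (new)  [load 75/115]
  20 → break 1  [load 115/115]
  75 → break 3 (new)  [load 75/115]
  60 → break 4 (new)  [load 60/115]
4 commercial breaks opened.

4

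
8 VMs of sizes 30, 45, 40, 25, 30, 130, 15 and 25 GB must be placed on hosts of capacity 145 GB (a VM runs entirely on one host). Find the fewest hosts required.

Total = 130 + 45 + 40 + 30 + 30 + 25 + 25 + 15 = 340 GB.
Lower bound: ⌈340/145⌉ = 3 hosts.
A packing using 3 hosts:
  host 1: 130 + 15 = 145
  host 2: 45 + 40 + 30 + 30 = 145
  host 3: 25 + 25 = 50
This matches the lower bound, so 3 is optimal.

3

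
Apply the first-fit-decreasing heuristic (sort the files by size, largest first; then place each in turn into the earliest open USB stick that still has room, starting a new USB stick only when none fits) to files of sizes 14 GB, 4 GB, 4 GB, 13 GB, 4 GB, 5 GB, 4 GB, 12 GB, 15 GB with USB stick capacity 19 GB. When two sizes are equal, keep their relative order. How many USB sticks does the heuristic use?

5

Sorted descending: 15, 14, 13, 12, 5, 4, 4, 4, 4.
  15 → USB stick 1 (new)  [load 15/19]
  14 → USB stick 2 (new)  [load 14/19]
  13 → USB stick 3 (new)  [load 13/19]
  12 → USB stick 4 (new)  [load 12/19]
  5 → USB stick 2  [load 19/19]
  4 → USB stick 1  [load 19/19]
  4 → USB stick 3  [load 17/19]
  4 → USB stick 4  [load 16/19]
  4 → USB stick 5 (new)  [load 4/19]
5 USB sticks opened.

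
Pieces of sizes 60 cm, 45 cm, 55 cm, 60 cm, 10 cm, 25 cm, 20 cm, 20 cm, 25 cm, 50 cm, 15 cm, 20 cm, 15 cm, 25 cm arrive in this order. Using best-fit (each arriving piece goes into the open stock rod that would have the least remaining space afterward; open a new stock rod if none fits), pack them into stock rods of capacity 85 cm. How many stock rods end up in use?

6

  60 → stock rod 1 (new)  [load 60/85]
  45 → stock rod 2 (new)  [load 45/85]
  55 → stock rod 3 (new)  [load 55/85]
  60 → stock rod 4 (new)  [load 60/85]
  10 → stock rod 1  [load 70/85]
  25 → stock rod 4  [load 85/85]
  20 → stock rod 3  [load 75/85]
  20 → stock rod 2  [load 65/85]
  25 → stock rod 5 (new)  [load 25/85]
  50 → stock rod 5  [load 75/85]
  15 → stock rod 1  [load 85/85]
  20 → stock rod 2  [load 85/85]
  15 → stock rod 6 (new)  [load 15/85]
  25 → stock rod 6  [load 40/85]
6 stock rods opened.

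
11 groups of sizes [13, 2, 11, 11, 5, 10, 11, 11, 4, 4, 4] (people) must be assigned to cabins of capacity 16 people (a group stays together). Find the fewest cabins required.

6

Total = 13 + 11 + 11 + 11 + 11 + 10 + 5 + 4 + 4 + 4 + 2 = 86 people.
Lower bound: ⌈86/16⌉ = 6 cabins.
A packing using 6 cabins:
  cabin 1: 13 + 2 = 15
  cabin 2: 11 + 5 = 16
  cabin 3: 11 + 4 = 15
  cabin 4: 11 + 4 = 15
  cabin 5: 11 + 4 = 15
  cabin 6: 10 = 10
This matches the lower bound, so 6 is optimal.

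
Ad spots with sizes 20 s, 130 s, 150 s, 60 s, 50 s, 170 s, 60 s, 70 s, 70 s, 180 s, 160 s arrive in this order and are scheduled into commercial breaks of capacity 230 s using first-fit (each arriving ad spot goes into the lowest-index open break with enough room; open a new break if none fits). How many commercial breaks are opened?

6

  20 → break 1 (new)  [load 20/230]
  130 → break 1  [load 150/230]
  150 → break 2 (new)  [load 150/230]
  60 → break 1  [load 210/230]
  50 → break 2  [load 200/230]
  170 → break 3 (new)  [load 170/230]
  60 → break 3  [load 230/230]
  70 → break 4 (new)  [load 70/230]
  70 → break 4  [load 140/230]
  180 → break 5 (new)  [load 180/230]
  160 → break 6 (new)  [load 160/230]
6 commercial breaks opened.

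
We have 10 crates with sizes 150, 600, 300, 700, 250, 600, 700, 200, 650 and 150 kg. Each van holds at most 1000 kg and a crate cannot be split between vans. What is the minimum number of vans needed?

Total = 700 + 700 + 650 + 600 + 600 + 300 + 250 + 200 + 150 + 150 = 4300 kg.
Lower bound: ⌈4300/1000⌉ = 5 vans.
A packing using 5 vans:
  van 1: 700 + 300 = 1000
  van 2: 700 + 250 = 950
  van 3: 650 + 200 + 150 = 1000
  van 4: 600 + 150 = 750
  van 5: 600 = 600
This matches the lower bound, so 5 is optimal.

5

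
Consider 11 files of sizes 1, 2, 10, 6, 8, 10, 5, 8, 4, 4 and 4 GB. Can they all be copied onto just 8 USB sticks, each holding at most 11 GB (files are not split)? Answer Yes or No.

A valid assignment using 7 USB sticks:
  USB stick 1: 10 + 1 = 11
  USB stick 2: 10 = 10
  USB stick 3: 8 + 2 = 10
  USB stick 4: 8 = 8
  USB stick 5: 6 + 5 = 11
  USB stick 6: 4 + 4 = 8
  USB stick 7: 4 = 4
That uses only 7 ≤ 8, so 8 USB sticks are enough.

Yes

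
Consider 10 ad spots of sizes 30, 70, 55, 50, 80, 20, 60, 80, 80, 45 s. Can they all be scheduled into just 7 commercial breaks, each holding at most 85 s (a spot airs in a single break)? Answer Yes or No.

Total = 570 s; ⌈570/85⌉ = 7.
8 ad spots each exceed half the capacity and cannot share a break, forcing at least 8 commercial breaks.
At least 8 commercial breaks are required, but only 7 are allowed.

No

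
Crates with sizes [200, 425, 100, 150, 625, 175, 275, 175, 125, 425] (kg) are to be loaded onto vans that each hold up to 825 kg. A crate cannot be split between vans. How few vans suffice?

4

Total = 625 + 425 + 425 + 275 + 200 + 175 + 175 + 150 + 125 + 100 = 2675 kg.
Lower bound: ⌈2675/825⌉ = 4 vans.
A packing using 4 vans:
  van 1: 625 + 200 = 825
  van 2: 425 + 275 + 125 = 825
  van 3: 425 + 175 + 175 = 775
  van 4: 150 + 100 = 250
This matches the lower bound, so 4 is optimal.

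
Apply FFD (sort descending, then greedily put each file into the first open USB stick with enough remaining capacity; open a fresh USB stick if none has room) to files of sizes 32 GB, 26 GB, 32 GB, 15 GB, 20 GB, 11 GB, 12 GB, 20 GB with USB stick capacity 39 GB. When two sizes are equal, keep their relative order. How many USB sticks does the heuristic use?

Sorted descending: 32, 32, 26, 20, 20, 15, 12, 11.
  32 → USB stick 1 (new)  [load 32/39]
  32 → USB stick 2 (new)  [load 32/39]
  26 → USB stick 3 (new)  [load 26/39]
  20 → USB stick 4 (new)  [load 20/39]
  20 → USB stick 5 (new)  [load 20/39]
  15 → USB stick 4  [load 35/39]
  12 → USB stick 3  [load 38/39]
  11 → USB stick 5  [load 31/39]
5 USB sticks opened.

5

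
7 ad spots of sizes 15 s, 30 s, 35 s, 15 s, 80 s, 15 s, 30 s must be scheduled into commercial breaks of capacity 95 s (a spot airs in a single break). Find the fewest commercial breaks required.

Total = 80 + 35 + 30 + 30 + 15 + 15 + 15 = 220 s.
Lower bound: ⌈220/95⌉ = 3 commercial breaks.
A packing using 3 commercial breaks:
  break 1: 80 + 15 = 95
  break 2: 35 + 30 + 30 = 95
  break 3: 15 + 15 = 30
This matches the lower bound, so 3 is optimal.

3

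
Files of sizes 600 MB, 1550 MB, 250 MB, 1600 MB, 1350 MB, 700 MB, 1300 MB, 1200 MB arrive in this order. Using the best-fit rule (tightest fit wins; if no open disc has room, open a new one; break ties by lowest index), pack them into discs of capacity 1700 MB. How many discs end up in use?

  600 → disc 1 (new)  [load 600/1700]
  1550 → disc 2 (new)  [load 1550/1700]
  250 → disc 1  [load 850/1700]
  1600 → disc 3 (new)  [load 1600/1700]
  1350 → disc 4 (new)  [load 1350/1700]
  700 → disc 1  [load 1550/1700]
  1300 → disc 5 (new)  [load 1300/1700]
  1200 → disc 6 (new)  [load 1200/1700]
6 discs opened.

6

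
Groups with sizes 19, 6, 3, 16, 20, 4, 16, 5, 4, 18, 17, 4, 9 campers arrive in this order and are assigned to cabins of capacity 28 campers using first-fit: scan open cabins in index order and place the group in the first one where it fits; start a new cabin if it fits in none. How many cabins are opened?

6

  19 → cabin 1 (new)  [load 19/28]
  6 → cabin 1  [load 25/28]
  3 → cabin 1  [load 28/28]
  16 → cabin 2 (new)  [load 16/28]
  20 → cabin 3 (new)  [load 20/28]
  4 → cabin 2  [load 20/28]
  16 → cabin 4 (new)  [load 16/28]
  5 → cabin 2  [load 25/28]
  4 → cabin 3  [load 24/28]
  18 → cabin 5 (new)  [load 18/28]
  17 → cabin 6 (new)  [load 17/28]
  4 → cabin 3  [load 28/28]
  9 → cabin 4  [load 25/28]
6 cabins opened.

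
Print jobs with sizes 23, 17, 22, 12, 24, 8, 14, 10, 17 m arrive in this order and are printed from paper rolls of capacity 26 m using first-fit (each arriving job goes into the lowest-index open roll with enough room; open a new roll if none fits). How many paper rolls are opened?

7

  23 → roll 1 (new)  [load 23/26]
  17 → roll 2 (new)  [load 17/26]
  22 → roll 3 (new)  [load 22/26]
  12 → roll 4 (new)  [load 12/26]
  24 → roll 5 (new)  [load 24/26]
  8 → roll 2  [load 25/26]
  14 → roll 4  [load 26/26]
  10 → roll 6 (new)  [load 10/26]
  17 → roll 7 (new)  [load 17/26]
7 paper rolls opened.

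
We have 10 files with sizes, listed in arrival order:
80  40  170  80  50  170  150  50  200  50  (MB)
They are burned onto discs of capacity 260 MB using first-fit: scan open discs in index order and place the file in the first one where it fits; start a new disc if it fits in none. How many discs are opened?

  80 → disc 1 (new)  [load 80/260]
  40 → disc 1  [load 120/260]
  170 → disc 2 (new)  [load 170/260]
  80 → disc 1  [load 200/260]
  50 → disc 1  [load 250/260]
  170 → disc 3 (new)  [load 170/260]
  150 → disc 4 (new)  [load 150/260]
  50 → disc 2  [load 220/260]
  200 → disc 5 (new)  [load 200/260]
  50 → disc 3  [load 220/260]
5 discs opened.

5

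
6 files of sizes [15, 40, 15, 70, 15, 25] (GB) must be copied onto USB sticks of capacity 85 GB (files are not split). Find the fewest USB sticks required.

Total = 70 + 40 + 25 + 15 + 15 + 15 = 180 GB.
Lower bound: ⌈180/85⌉ = 3 USB sticks.
A packing using 3 USB sticks:
  USB stick 1: 70 + 15 = 85
  USB stick 2: 40 + 25 + 15 = 80
  USB stick 3: 15 = 15
This matches the lower bound, so 3 is optimal.

3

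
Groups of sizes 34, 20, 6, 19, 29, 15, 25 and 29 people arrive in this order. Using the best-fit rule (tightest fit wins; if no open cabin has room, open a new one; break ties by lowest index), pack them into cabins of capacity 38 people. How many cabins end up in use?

6

  34 → cabin 1 (new)  [load 34/38]
  20 → cabin 2 (new)  [load 20/38]
  6 → cabin 2  [load 26/38]
  19 → cabin 3 (new)  [load 19/38]
  29 → cabin 4 (new)  [load 29/38]
  15 → cabin 3  [load 34/38]
  25 → cabin 5 (new)  [load 25/38]
  29 → cabin 6 (new)  [load 29/38]
6 cabins opened.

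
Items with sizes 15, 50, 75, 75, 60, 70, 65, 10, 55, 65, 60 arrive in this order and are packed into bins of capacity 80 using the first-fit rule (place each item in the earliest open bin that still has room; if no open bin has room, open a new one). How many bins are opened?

9

  15 → bin 1 (new)  [load 15/80]
  50 → bin 1  [load 65/80]
  75 → bin 2 (new)  [load 75/80]
  75 → bin 3 (new)  [load 75/80]
  60 → bin 4 (new)  [load 60/80]
  70 → bin 5 (new)  [load 70/80]
  65 → bin 6 (new)  [load 65/80]
  10 → bin 1  [load 75/80]
  55 → bin 7 (new)  [load 55/80]
  65 → bin 8 (new)  [load 65/80]
  60 → bin 9 (new)  [load 60/80]
9 bins opened.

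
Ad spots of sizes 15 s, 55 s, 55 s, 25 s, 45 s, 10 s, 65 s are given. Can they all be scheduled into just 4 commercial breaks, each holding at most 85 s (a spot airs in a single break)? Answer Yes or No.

Yes

A valid assignment using 4 commercial breaks:
  break 1: 65 + 15 = 80
  break 2: 55 + 25 = 80
  break 3: 55 + 10 = 65
  break 4: 45 = 45
Every load is within 85 s, so 4 commercial breaks suffice.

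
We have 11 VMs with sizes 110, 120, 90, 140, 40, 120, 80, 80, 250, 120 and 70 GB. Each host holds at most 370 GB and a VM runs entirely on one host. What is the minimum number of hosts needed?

4

Total = 250 + 140 + 120 + 120 + 120 + 110 + 90 + 80 + 80 + 70 + 40 = 1220 GB.
Lower bound: ⌈1220/370⌉ = 4 hosts.
A packing using 4 hosts:
  host 1: 250 + 120 = 370
  host 2: 140 + 120 + 110 = 370
  host 3: 120 + 90 + 80 + 80 = 370
  host 4: 70 + 40 = 110
This matches the lower bound, so 4 is optimal.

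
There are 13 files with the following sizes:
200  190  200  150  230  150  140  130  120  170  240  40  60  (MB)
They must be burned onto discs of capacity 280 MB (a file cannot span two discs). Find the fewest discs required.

9

Total = 240 + 230 + 200 + 200 + 190 + 170 + 150 + 150 + 140 + 130 + 120 + 60 + 40 = 2020 MB.
Lower bound: ⌈2020/280⌉ = 8 discs.
A packing using 9 discs:
  disc 1: 240 + 40 = 280
  disc 2: 230 = 230
  disc 3: 200 + 60 = 260
  disc 4: 200 = 200
  disc 5: 190 = 190
  disc 6: 170 = 170
  disc 7: 150 + 130 = 280
  disc 8: 150 + 120 = 270
  disc 9: 140 = 140
No arrangement into 8 discs stays within capacity, so 9 is optimal.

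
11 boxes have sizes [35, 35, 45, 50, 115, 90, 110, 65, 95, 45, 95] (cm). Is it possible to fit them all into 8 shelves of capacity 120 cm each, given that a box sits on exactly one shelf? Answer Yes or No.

A valid assignment using 8 shelves:
  shelf 1: 115 = 115
  shelf 2: 110 = 110
  shelf 3: 95 = 95
  shelf 4: 95 = 95
  shelf 5: 90 = 90
  shelf 6: 65 + 50 = 115
  shelf 7: 45 + 45 = 90
  shelf 8: 35 + 35 = 70
Every load is within 120 cm, so 8 shelves suffice.

Yes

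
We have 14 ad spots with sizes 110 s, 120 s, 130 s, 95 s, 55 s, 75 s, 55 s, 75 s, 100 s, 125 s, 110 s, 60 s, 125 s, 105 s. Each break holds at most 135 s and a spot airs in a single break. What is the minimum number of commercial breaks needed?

Total = 130 + 125 + 125 + 120 + 110 + 110 + 105 + 100 + 95 + 75 + 75 + 60 + 55 + 55 = 1340 s.
Lower bound: ⌈1340/135⌉ = 10 commercial breaks.
Also, 11 ad spots each exceed 135/2 s, and no two of those can share a break, so at least 11 commercial breaks are needed.
A packing using 12 commercial breaks:
  break 1: 130 = 130
  break 2: 125 = 125
  break 3: 125 = 125
  break 4: 120 = 120
  break 5: 110 = 110
  break 6: 110 = 110
  break 7: 105 = 105
  break 8: 100 = 100
  break 9: 95 = 95
  break 10: 75 + 60 = 135
  break 11: 75 + 55 = 130
  break 12: 55 = 55
No arrangement into 11 commercial breaks stays within capacity, so 12 is optimal.

12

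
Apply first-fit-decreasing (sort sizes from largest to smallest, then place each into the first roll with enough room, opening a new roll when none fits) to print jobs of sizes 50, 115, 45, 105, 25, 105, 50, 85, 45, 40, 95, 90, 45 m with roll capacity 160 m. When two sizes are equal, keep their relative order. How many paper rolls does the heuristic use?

6

Sorted descending: 115, 105, 105, 95, 90, 85, 50, 50, 45, 45, 45, 40, 25.
  115 → roll 1 (new)  [load 115/160]
  105 → roll 2 (new)  [load 105/160]
  105 → roll 3 (new)  [load 105/160]
  95 → roll 4 (new)  [load 95/160]
  90 → roll 5 (new)  [load 90/160]
  85 → roll 6 (new)  [load 85/160]
  50 → roll 2  [load 155/160]
  50 → roll 3  [load 155/160]
  45 → roll 1  [load 160/160]
  45 → roll 4  [load 140/160]
  45 → roll 5  [load 135/160]
  40 → roll 6  [load 125/160]
  25 → roll 5  [load 160/160]
6 paper rolls opened.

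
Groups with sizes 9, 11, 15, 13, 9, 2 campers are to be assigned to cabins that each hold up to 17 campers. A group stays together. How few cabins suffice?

Total = 15 + 13 + 11 + 9 + 9 + 2 = 59 campers.
Lower bound: ⌈59/17⌉ = 4 cabins.
Also, 5 groups each exceed 17/2 campers, and no two of those can share a cabin, so at least 5 cabins are needed.
A packing using 5 cabins:
  cabin 1: 15 + 2 = 17
  cabin 2: 13 = 13
  cabin 3: 11 = 11
  cabin 4: 9 = 9
  cabin 5: 9 = 9
This matches the lower bound, so 5 is optimal.

5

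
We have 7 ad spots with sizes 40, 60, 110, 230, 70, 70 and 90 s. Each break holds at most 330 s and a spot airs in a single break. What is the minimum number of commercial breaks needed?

3

Total = 230 + 110 + 90 + 70 + 70 + 60 + 40 = 670 s.
Lower bound: ⌈670/330⌉ = 3 commercial breaks.
A packing using 3 commercial breaks:
  break 1: 230 + 90 = 320
  break 2: 110 + 70 + 70 + 60 = 310
  break 3: 40 = 40
This matches the lower bound, so 3 is optimal.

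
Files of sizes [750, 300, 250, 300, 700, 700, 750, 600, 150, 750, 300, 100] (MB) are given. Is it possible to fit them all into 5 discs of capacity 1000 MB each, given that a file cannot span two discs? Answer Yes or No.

No

Total = 5650 MB; ⌈5650/1000⌉ = 6.
At least 6 discs are required, but only 5 are allowed.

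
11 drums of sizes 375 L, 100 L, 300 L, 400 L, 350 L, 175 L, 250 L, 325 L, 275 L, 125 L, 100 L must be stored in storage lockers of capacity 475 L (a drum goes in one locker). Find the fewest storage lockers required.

Total = 400 + 375 + 350 + 325 + 300 + 275 + 250 + 175 + 125 + 100 + 100 = 2775 L.
Lower bound: ⌈2775/475⌉ = 6 storage lockers.
Also, 7 drums each exceed 475/2 L, and no two of those can share a locker, so at least 7 storage lockers are needed.
A packing using 7 storage lockers:
  locker 1: 400 = 400
  locker 2: 375 + 100 = 475
  locker 3: 350 + 125 = 475
  locker 4: 325 + 100 = 425
  locker 5: 300 + 175 = 475
  locker 6: 275 = 275
  locker 7: 250 = 250
This matches the lower bound, so 7 is optimal.

7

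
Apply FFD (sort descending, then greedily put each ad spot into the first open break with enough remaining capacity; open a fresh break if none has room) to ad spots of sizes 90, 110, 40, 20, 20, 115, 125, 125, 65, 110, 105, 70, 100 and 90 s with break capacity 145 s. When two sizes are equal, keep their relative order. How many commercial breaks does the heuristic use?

10

Sorted descending: 125, 125, 115, 110, 110, 105, 100, 90, 90, 70, 65, 40, 20, 20.
  125 → break 1 (new)  [load 125/145]
  125 → break 2 (new)  [load 125/145]
  115 → break 3 (new)  [load 115/145]
  110 → break 4 (new)  [load 110/145]
  110 → break 5 (new)  [load 110/145]
  105 → break 6 (new)  [load 105/145]
  100 → break 7 (new)  [load 100/145]
  90 → break 8 (new)  [load 90/145]
  90 → break 9 (new)  [load 90/145]
  70 → break 10 (new)  [load 70/145]
  65 → break 10  [load 135/145]
  40 → break 6  [load 145/145]
  20 → break 1  [load 145/145]
  20 → break 2  [load 145/145]
10 commercial breaks opened.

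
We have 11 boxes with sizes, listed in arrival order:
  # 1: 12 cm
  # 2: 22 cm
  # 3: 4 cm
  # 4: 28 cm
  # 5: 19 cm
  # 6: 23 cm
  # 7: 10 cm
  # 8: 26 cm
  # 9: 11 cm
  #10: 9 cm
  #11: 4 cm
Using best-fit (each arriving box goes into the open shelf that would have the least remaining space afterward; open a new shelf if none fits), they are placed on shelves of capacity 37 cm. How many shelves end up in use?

5

  12 → shelf 1 (new)  [load 12/37]
  22 → shelf 1  [load 34/37]
  4 → shelf 2 (new)  [load 4/37]
  28 → shelf 2  [load 32/37]
  19 → shelf 3 (new)  [load 19/37]
  23 → shelf 4 (new)  [load 23/37]
  10 → shelf 4  [load 33/37]
  26 → shelf 5 (new)  [load 26/37]
  11 → shelf 5  [load 37/37]
  9 → shelf 3  [load 28/37]
  4 → shelf 4  [load 37/37]
5 shelves opened.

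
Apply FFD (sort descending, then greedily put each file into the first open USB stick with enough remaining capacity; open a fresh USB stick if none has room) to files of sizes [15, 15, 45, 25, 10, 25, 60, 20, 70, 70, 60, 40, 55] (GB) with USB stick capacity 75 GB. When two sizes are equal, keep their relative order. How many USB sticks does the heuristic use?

7

Sorted descending: 70, 70, 60, 60, 55, 45, 40, 25, 25, 20, 15, 15, 10.
  70 → USB stick 1 (new)  [load 70/75]
  70 → USB stick 2 (new)  [load 70/75]
  60 → USB stick 3 (new)  [load 60/75]
  60 → USB stick 4 (new)  [load 60/75]
  55 → USB stick 5 (new)  [load 55/75]
  45 → USB stick 6 (new)  [load 45/75]
  40 → USB stick 7 (new)  [load 40/75]
  25 → USB stick 6  [load 70/75]
  25 → USB stick 7  [load 65/75]
  20 → USB stick 5  [load 75/75]
  15 → USB stick 3  [load 75/75]
  15 → USB stick 4  [load 75/75]
  10 → USB stick 7  [load 75/75]
7 USB sticks opened.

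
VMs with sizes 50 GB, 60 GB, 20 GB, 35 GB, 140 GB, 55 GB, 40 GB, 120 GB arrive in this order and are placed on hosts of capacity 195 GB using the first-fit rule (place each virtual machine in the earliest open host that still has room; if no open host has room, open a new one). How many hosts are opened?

  50 → host 1 (new)  [load 50/195]
  60 → host 1  [load 110/195]
  20 → host 1  [load 130/195]
  35 → host 1  [load 165/195]
  140 → host 2 (new)  [load 140/195]
  55 → host 2  [load 195/195]
  40 → host 3 (new)  [load 40/195]
  120 → host 3  [load 160/195]
3 hosts opened.

3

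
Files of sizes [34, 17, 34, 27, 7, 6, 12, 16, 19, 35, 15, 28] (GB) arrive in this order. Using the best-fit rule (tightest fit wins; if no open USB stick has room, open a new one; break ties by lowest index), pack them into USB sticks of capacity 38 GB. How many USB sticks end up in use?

  34 → USB stick 1 (new)  [load 34/38]
  17 → USB stick 2 (new)  [load 17/38]
  34 → USB stick 3 (new)  [load 34/38]
  27 → USB stick 4 (new)  [load 27/38]
  7 → USB stick 4  [load 34/38]
  6 → USB stick 2  [load 23/38]
  12 → USB stick 2  [load 35/38]
  16 → USB stick 5 (new)  [load 16/38]
  19 → USB stick 5  [load 35/38]
  35 → USB stick 6 (new)  [load 35/38]
  15 → USB stick 7 (new)  [load 15/38]
  28 → USB stick 8 (new)  [load 28/38]
8 USB sticks opened.

8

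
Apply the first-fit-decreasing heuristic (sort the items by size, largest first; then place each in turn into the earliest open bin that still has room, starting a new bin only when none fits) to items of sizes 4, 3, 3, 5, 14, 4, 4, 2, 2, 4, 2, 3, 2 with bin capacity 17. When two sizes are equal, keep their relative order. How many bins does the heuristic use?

4

Sorted descending: 14, 5, 4, 4, 4, 4, 3, 3, 3, 2, 2, 2, 2.
  14 → bin 1 (new)  [load 14/17]
  5 → bin 2 (new)  [load 5/17]
  4 → bin 2  [load 9/17]
  4 → bin 2  [load 13/17]
  4 → bin 2  [load 17/17]
  4 → bin 3 (new)  [load 4/17]
  3 → bin 1  [load 17/17]
  3 → bin 3  [load 7/17]
  3 → bin 3  [load 10/17]
  2 → bin 3  [load 12/17]
  2 → bin 3  [load 14/17]
  2 → bin 3  [load 16/17]
  2 → bin 4 (new)  [load 2/17]
4 bins opened.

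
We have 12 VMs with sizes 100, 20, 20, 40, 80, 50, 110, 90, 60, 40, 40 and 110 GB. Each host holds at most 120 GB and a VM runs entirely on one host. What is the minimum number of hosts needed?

7

Total = 110 + 110 + 100 + 90 + 80 + 60 + 50 + 40 + 40 + 40 + 20 + 20 = 760 GB.
Lower bound: ⌈760/120⌉ = 7 hosts.
A packing using 7 hosts:
  host 1: 110 = 110
  host 2: 110 = 110
  host 3: 100 + 20 = 120
  host 4: 90 + 20 = 110
  host 5: 80 + 40 = 120
  host 6: 60 + 50 = 110
  host 7: 40 + 40 = 80
This matches the lower bound, so 7 is optimal.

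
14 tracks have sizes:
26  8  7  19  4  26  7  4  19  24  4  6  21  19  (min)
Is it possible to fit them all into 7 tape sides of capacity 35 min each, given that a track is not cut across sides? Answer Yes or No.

A valid assignment using 7 tape sides:
  side 1: 26 + 8 = 34
  side 2: 26 + 7 = 33
  side 3: 24 + 7 + 4 = 35
  side 4: 21 + 6 + 4 + 4 = 35
  side 5: 19 = 19
  side 6: 19 = 19
  side 7: 19 = 19
Every load is within 35 min, so 7 tape sides suffice.

Yes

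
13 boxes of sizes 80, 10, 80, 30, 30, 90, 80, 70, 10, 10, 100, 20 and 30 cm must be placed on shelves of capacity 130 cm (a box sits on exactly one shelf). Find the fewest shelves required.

6

Total = 100 + 90 + 80 + 80 + 80 + 70 + 30 + 30 + 30 + 20 + 10 + 10 + 10 = 640 cm.
Lower bound: ⌈640/130⌉ = 5 shelves.
Also, 6 boxes each exceed 65 cm, and no two of those can share a shelf, so at least 6 shelves are needed.
A packing using 6 shelves:
  shelf 1: 100 + 30 = 130
  shelf 2: 90 + 30 + 10 = 130
  shelf 3: 80 + 30 + 20 = 130
  shelf 4: 80 + 10 + 10 = 100
  shelf 5: 80 = 80
  shelf 6: 70 = 70
This matches the lower bound, so 6 is optimal.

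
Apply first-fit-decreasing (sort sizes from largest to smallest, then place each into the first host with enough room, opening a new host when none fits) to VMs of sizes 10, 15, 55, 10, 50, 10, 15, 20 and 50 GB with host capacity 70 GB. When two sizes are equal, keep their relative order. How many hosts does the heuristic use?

4

Sorted descending: 55, 50, 50, 20, 15, 15, 10, 10, 10.
  55 → host 1 (new)  [load 55/70]
  50 → host 2 (new)  [load 50/70]
  50 → host 3 (new)  [load 50/70]
  20 → host 2  [load 70/70]
  15 → host 1  [load 70/70]
  15 → host 3  [load 65/70]
  10 → host 4 (new)  [load 10/70]
  10 → host 4  [load 20/70]
  10 → host 4  [load 30/70]
4 hosts opened.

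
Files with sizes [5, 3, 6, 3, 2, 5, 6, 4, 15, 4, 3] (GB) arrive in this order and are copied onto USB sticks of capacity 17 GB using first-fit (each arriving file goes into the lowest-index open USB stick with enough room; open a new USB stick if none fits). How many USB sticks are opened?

  5 → USB stick 1 (new)  [load 5/17]
  3 → USB stick 1  [load 8/17]
  6 → USB stick 1  [load 14/17]
  3 → USB stick 1  [load 17/17]
  2 → USB stick 2 (new)  [load 2/17]
  5 → USB stick 2  [load 7/17]
  6 → USB stick 2  [load 13/17]
  4 → USB stick 2  [load 17/17]
  15 → USB stick 3 (new)  [load 15/17]
  4 → USB stick 4 (new)  [load 4/17]
  3 → USB stick 4  [load 7/17]
4 USB sticks opened.

4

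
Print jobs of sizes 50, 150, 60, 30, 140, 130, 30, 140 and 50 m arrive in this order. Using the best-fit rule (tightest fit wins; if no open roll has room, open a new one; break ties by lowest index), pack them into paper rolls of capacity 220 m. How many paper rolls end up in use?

  50 → roll 1 (new)  [load 50/220]
  150 → roll 1  [load 200/220]
  60 → roll 2 (new)  [load 60/220]
  30 → roll 2  [load 90/220]
  140 → roll 3 (new)  [load 140/220]
  130 → roll 2  [load 220/220]
  30 → roll 3  [load 170/220]
  140 → roll 4 (new)  [load 140/220]
  50 → roll 3  [load 220/220]
4 paper rolls opened.

4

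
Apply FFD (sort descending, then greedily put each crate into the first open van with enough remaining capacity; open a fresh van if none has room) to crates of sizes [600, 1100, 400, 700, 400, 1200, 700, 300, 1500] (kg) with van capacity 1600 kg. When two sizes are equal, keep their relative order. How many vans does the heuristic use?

Sorted descending: 1500, 1200, 1100, 700, 700, 600, 400, 400, 300.
  1500 → van 1 (new)  [load 1500/1600]
  1200 → van 2 (new)  [load 1200/1600]
  1100 → van 3 (new)  [load 1100/1600]
  700 → van 4 (new)  [load 700/1600]
  700 → van 4  [load 1400/1600]
  600 → van 5 (new)  [load 600/1600]
  400 → van 2  [load 1600/1600]
  400 → van 3  [load 1500/1600]
  300 → van 5  [load 900/1600]
5 vans opened.

5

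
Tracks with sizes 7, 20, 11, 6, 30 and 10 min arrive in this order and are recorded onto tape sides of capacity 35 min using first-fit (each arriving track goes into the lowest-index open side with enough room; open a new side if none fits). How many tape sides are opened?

3

  7 → side 1 (new)  [load 7/35]
  20 → side 1  [load 27/35]
  11 → side 2 (new)  [load 11/35]
  6 → side 1  [load 33/35]
  30 → side 3 (new)  [load 30/35]
  10 → side 2  [load 21/35]
3 tape sides opened.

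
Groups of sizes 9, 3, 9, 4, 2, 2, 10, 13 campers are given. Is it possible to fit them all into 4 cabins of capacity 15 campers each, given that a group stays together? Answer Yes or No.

A valid assignment using 4 cabins:
  cabin 1: 13 + 2 = 15
  cabin 2: 10 + 4 = 14
  cabin 3: 9 + 3 + 2 = 14
  cabin 4: 9 = 9
Every load is within 15 campers, so 4 cabins suffice.

Yes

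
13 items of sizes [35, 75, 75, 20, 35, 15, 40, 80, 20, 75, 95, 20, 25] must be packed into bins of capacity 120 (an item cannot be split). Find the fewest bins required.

6

Total = 95 + 80 + 75 + 75 + 75 + 40 + 35 + 35 + 25 + 20 + 20 + 20 + 15 = 610.
Lower bound: ⌈610/120⌉ = 6 bins.
A packing using 6 bins:
  bin 1: 95 + 25 = 120
  bin 2: 80 + 40 = 120
  bin 3: 75 + 35 = 110
  bin 4: 75 + 35 = 110
  bin 5: 75 + 20 + 20 = 115
  bin 6: 20 + 15 = 35
This matches the lower bound, so 6 is optimal.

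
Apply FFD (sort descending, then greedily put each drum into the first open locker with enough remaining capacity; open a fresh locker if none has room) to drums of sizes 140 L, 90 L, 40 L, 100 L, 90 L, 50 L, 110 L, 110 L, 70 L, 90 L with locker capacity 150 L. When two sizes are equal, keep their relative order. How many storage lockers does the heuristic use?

Sorted descending: 140, 110, 110, 100, 90, 90, 90, 70, 50, 40.
  140 → locker 1 (new)  [load 140/150]
  110 → locker 2 (new)  [load 110/150]
  110 → locker 3 (new)  [load 110/150]
  100 → locker 4 (new)  [load 100/150]
  90 → locker 5 (new)  [load 90/150]
  90 → locker 6 (new)  [load 90/150]
  90 → locker 7 (new)  [load 90/150]
  70 → locker 8 (new)  [load 70/150]
  50 → locker 4  [load 150/150]
  40 → locker 2  [load 150/150]
8 storage lockers opened.

8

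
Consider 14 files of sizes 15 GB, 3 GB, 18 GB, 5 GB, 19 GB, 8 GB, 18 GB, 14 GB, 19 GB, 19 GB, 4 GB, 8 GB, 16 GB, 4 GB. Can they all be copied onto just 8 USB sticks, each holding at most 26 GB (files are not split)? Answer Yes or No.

A valid assignment using 8 USB sticks:
  USB stick 1: 19 + 5 = 24
  USB stick 2: 19 + 4 + 3 = 26
  USB stick 3: 19 + 4 = 23
  USB stick 4: 18 + 8 = 26
  USB stick 5: 18 + 8 = 26
  USB stick 6: 16 = 16
  USB stick 7: 15 = 15
  USB stick 8: 14 = 14
Every load is within 26 GB, so 8 USB sticks suffice.

Yes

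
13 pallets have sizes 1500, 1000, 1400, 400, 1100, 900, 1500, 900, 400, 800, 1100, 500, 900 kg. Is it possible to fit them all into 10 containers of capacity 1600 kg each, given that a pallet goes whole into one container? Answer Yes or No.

A valid assignment using 10 containers:
  container 1: 1500 = 1500
  container 2: 1500 = 1500
  container 3: 1400 = 1400
  container 4: 1100 + 500 = 1600
  container 5: 1100 + 400 = 1500
  container 6: 1000 + 400 = 1400
  container 7: 900 = 900
  container 8: 900 = 900
  container 9: 900 = 900
  container 10: 800 = 800
Every load is within 1600 kg, so 10 containers suffice.

Yes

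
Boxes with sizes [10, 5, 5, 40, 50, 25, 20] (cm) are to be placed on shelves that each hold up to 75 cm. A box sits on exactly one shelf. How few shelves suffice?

3

Total = 50 + 40 + 25 + 20 + 10 + 5 + 5 = 155 cm.
Lower bound: ⌈155/75⌉ = 3 shelves.
A packing using 3 shelves:
  shelf 1: 50 + 25 = 75
  shelf 2: 40 + 20 + 10 + 5 = 75
  shelf 3: 5 = 5
This matches the lower bound, so 3 is optimal.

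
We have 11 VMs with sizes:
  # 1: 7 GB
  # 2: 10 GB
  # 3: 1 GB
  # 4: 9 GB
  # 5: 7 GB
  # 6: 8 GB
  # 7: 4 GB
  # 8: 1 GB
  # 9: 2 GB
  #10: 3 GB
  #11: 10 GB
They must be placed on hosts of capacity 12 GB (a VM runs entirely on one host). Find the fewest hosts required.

Total = 10 + 10 + 9 + 8 + 7 + 7 + 4 + 3 + 2 + 1 + 1 = 62 GB.
Lower bound: ⌈62/12⌉ = 6 hosts.
A packing using 6 hosts:
  host 1: 10 + 2 = 12
  host 2: 10 + 1 + 1 = 12
  host 3: 9 + 3 = 12
  host 4: 8 + 4 = 12
  host 5: 7 = 7
  host 6: 7 = 7
This matches the lower bound, so 6 is optimal.

6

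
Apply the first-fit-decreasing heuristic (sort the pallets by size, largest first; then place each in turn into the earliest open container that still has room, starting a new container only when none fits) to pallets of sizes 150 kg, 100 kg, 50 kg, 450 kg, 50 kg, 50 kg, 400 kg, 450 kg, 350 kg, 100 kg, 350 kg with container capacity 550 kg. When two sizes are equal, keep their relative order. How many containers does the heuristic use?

5

Sorted descending: 450, 450, 400, 350, 350, 150, 100, 100, 50, 50, 50.
  450 → container 1 (new)  [load 450/550]
  450 → container 2 (new)  [load 450/550]
  400 → container 3 (new)  [load 400/550]
  350 → container 4 (new)  [load 350/550]
  350 → container 5 (new)  [load 350/550]
  150 → container 3  [load 550/550]
  100 → container 1  [load 550/550]
  100 → container 2  [load 550/550]
  50 → container 4  [load 400/550]
  50 → container 4  [load 450/550]
  50 → container 4  [load 500/550]
5 containers opened.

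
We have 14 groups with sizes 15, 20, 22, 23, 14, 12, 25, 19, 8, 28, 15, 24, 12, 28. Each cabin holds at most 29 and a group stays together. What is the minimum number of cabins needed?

11

Total = 28 + 28 + 25 + 24 + 23 + 22 + 20 + 19 + 15 + 15 + 14 + 12 + 12 + 8 = 265.
Lower bound: ⌈265/29⌉ = 10 cabins.
A packing using 11 cabins:
  cabin 1: 28 = 28
  cabin 2: 28 = 28
  cabin 3: 25 = 25
  cabin 4: 24 = 24
  cabin 5: 23 = 23
  cabin 6: 22 = 22
  cabin 7: 20 + 8 = 28
  cabin 8: 19 = 19
  cabin 9: 15 + 14 = 29
  cabin 10: 15 + 12 = 27
  cabin 11: 12 = 12
No arrangement into 10 cabins stays within capacity, so 11 is optimal.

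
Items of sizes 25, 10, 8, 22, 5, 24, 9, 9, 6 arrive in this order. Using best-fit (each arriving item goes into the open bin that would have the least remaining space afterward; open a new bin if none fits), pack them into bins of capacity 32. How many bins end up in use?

  25 → bin 1 (new)  [load 25/32]
  10 → bin 2 (new)  [load 10/32]
  8 → bin 2  [load 18/32]
  22 → bin 3 (new)  [load 22/32]
  5 → bin 1  [load 30/32]
  24 → bin 4 (new)  [load 24/32]
  9 → bin 3  [load 31/32]
  9 → bin 2  [load 27/32]
  6 → bin 4  [load 30/32]
4 bins opened.

4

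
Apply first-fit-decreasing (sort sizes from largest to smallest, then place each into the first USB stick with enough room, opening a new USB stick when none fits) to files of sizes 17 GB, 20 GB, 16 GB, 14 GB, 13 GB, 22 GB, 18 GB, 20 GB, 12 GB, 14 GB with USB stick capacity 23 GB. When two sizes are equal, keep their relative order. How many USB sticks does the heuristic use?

Sorted descending: 22, 20, 20, 18, 17, 16, 14, 14, 13, 12.
  22 → USB stick 1 (new)  [load 22/23]
  20 → USB stick 2 (new)  [load 20/23]
  20 → USB stick 3 (new)  [load 20/23]
  18 → USB stick 4 (new)  [load 18/23]
  17 → USB stick 5 (new)  [load 17/23]
  16 → USB stick 6 (new)  [load 16/23]
  14 → USB stick 7 (new)  [load 14/23]
  14 → USB stick 8 (new)  [load 14/23]
  13 → USB stick 9 (new)  [load 13/23]
  12 → USB stick 10 (new)  [load 12/23]
10 USB sticks opened.

10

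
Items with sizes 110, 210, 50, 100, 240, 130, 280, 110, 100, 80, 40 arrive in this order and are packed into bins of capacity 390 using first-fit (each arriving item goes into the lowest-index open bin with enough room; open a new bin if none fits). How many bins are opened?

4

  110 → bin 1 (new)  [load 110/390]
  210 → bin 1  [load 320/390]
  50 → bin 1  [load 370/390]
  100 → bin 2 (new)  [load 100/390]
  240 → bin 2  [load 340/390]
  130 → bin 3 (new)  [load 130/390]
  280 → bin 4 (new)  [load 280/390]
  110 → bin 3  [load 240/390]
  100 → bin 3  [load 340/390]
  80 → bin 4  [load 360/390]
  40 → bin 2  [load 380/390]
4 bins opened.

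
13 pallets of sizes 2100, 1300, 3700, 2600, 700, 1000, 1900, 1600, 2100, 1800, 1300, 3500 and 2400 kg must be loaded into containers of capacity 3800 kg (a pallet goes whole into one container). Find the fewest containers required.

8

Total = 3700 + 3500 + 2600 + 2400 + 2100 + 2100 + 1900 + 1800 + 1600 + 1300 + 1300 + 1000 + 700 = 26000 kg.
Lower bound: ⌈26000/3800⌉ = 7 containers.
A packing using 8 containers:
  container 1: 3700 = 3700
  container 2: 3500 = 3500
  container 3: 2600 + 1000 = 3600
  container 4: 2400 + 1300 = 3700
  container 5: 2100 + 1600 = 3700
  container 6: 2100 + 1300 = 3400
  container 7: 1900 + 1800 = 3700
  container 8: 700 = 700
No arrangement into 7 containers stays within capacity, so 8 is optimal.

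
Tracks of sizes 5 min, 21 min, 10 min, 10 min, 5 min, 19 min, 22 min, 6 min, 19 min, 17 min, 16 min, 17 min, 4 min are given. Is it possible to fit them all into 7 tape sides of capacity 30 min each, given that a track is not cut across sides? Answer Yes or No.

A valid assignment using 7 tape sides:
  side 1: 22 + 6 = 28
  side 2: 21 + 5 + 4 = 30
  side 3: 19 + 10 = 29
  side 4: 19 + 10 = 29
  side 5: 17 + 5 = 22
  side 6: 17 = 17
  side 7: 16 = 16
Every load is within 30 min, so 7 tape sides suffice.

Yes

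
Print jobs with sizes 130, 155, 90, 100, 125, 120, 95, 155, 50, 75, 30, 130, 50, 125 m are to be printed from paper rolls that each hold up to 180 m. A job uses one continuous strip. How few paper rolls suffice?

Total = 155 + 155 + 130 + 130 + 125 + 125 + 120 + 100 + 95 + 90 + 75 + 50 + 50 + 30 = 1430 m.
Lower bound: ⌈1430/180⌉ = 8 paper rolls.
Also, 9 print jobs each exceed 90 m, and no two of those can share a roll, so at least 9 paper rolls are needed.
A packing using 10 paper rolls:
  roll 1: 155 = 155
  roll 2: 155 = 155
  roll 3: 130 + 50 = 180
  roll 4: 130 + 50 = 180
  roll 5: 125 + 30 = 155
  roll 6: 125 = 125
  roll 7: 120 = 120
  roll 8: 100 + 75 = 175
  roll 9: 95 = 95
  roll 10: 90 = 90
No arrangement into 9 paper rolls stays within capacity, so 10 is optimal.

10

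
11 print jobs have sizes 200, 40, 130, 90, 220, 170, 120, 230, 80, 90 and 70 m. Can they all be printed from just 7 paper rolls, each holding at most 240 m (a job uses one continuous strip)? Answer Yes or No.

A valid assignment using 7 paper rolls:
  roll 1: 230 = 230
  roll 2: 220 = 220
  roll 3: 200 + 40 = 240
  roll 4: 170 + 70 = 240
  roll 5: 130 + 90 = 220
  roll 6: 120 + 90 = 210
  roll 7: 80 = 80
Every load is within 240 m, so 7 paper rolls suffice.

Yes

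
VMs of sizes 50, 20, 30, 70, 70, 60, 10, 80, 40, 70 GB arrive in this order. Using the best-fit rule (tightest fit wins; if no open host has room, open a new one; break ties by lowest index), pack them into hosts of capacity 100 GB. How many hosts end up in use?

6

  50 → host 1 (new)  [load 50/100]
  20 → host 1  [load 70/100]
  30 → host 1  [load 100/100]
  70 → host 2 (new)  [load 70/100]
  70 → host 3 (new)  [load 70/100]
  60 → host 4 (new)  [load 60/100]
  10 → host 2  [load 80/100]
  80 → host 5 (new)  [load 80/100]
  40 → host 4  [load 100/100]
  70 → host 6 (new)  [load 70/100]
6 hosts opened.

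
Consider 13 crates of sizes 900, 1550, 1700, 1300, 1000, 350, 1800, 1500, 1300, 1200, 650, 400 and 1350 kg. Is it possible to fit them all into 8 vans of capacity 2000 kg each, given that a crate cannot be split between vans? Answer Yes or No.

Total = 15000 kg; ⌈15000/2000⌉ = 8.
The bound of 8 does not rule out 8, but exhaustive search shows no assignment into 8 vans of capacity 2000 kg exists — the minimum is 9.

No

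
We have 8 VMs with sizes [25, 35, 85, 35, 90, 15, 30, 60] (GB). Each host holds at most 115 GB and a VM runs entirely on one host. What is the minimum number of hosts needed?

4

Total = 90 + 85 + 60 + 35 + 35 + 30 + 25 + 15 = 375 GB.
Lower bound: ⌈375/115⌉ = 4 hosts.
A packing using 4 hosts:
  host 1: 90 + 25 = 115
  host 2: 85 + 30 = 115
  host 3: 60 + 35 + 15 = 110
  host 4: 35 = 35
This matches the lower bound, so 4 is optimal.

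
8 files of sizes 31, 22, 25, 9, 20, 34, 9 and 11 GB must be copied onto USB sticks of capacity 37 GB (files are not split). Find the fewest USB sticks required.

Total = 34 + 31 + 25 + 22 + 20 + 11 + 9 + 9 = 161 GB.
Lower bound: ⌈161/37⌉ = 5 USB sticks.
A packing using 5 USB sticks:
  USB stick 1: 34 = 34
  USB stick 2: 31 = 31
  USB stick 3: 25 + 11 = 36
  USB stick 4: 22 + 9 = 31
  USB stick 5: 20 + 9 = 29
This matches the lower bound, so 5 is optimal.

5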